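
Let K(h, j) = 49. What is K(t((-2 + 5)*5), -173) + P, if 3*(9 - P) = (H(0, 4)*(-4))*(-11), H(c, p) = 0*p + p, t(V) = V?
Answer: -⅔ ≈ -0.66667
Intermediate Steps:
H(c, p) = p (H(c, p) = 0 + p = p)
P = -149/3 (P = 9 - 4*(-4)*(-11)/3 = 9 - (-16)*(-11)/3 = 9 - ⅓*176 = 9 - 176/3 = -149/3 ≈ -49.667)
K(t((-2 + 5)*5), -173) + P = 49 - 149/3 = -⅔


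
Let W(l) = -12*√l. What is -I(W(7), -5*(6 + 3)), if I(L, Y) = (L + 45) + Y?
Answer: 12*√7 ≈ 31.749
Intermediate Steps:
I(L, Y) = 45 + L + Y (I(L, Y) = (45 + L) + Y = 45 + L + Y)
-I(W(7), -5*(6 + 3)) = -(45 - 12*√7 - 5*(6 + 3)) = -(45 - 12*√7 - 5*9) = -(45 - 12*√7 - 45) = -(-12)*√7 = 12*√7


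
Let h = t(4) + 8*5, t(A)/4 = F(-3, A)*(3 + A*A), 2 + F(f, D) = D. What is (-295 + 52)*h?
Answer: -46656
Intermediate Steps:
F(f, D) = -2 + D
t(A) = 4*(-2 + A)*(3 + A²) (t(A) = 4*((-2 + A)*(3 + A*A)) = 4*((-2 + A)*(3 + A²)) = 4*(-2 + A)*(3 + A²))
h = 192 (h = 4*(-2 + 4)*(3 + 4²) + 8*5 = 4*2*(3 + 16) + 40 = 4*2*19 + 40 = 152 + 40 = 192)
(-295 + 52)*h = (-295 + 52)*192 = -243*192 = -46656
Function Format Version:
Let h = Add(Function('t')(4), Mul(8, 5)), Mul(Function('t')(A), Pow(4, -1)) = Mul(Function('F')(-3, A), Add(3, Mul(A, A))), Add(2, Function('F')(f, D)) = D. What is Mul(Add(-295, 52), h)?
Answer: -46656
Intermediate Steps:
Function('F')(f, D) = Add(-2, D)
Function('t')(A) = Mul(4, Add(-2, A), Add(3, Pow(A, 2))) (Function('t')(A) = Mul(4, Mul(Add(-2, A), Add(3, Mul(A, A)))) = Mul(4, Mul(Add(-2, A), Add(3, Pow(A, 2)))) = Mul(4, Add(-2, A), Add(3, Pow(A, 2))))
h = 192 (h = Add(Mul(4, Add(-2, 4), Add(3, Pow(4, 2))), Mul(8, 5)) = Add(Mul(4, 2, Add(3, 16)), 40) = Add(Mul(4, 2, 19), 40) = Add(152, 40) = 192)
Mul(Add(-295, 52), h) = Mul(Add(-295, 52), 192) = Mul(-243, 192) = -46656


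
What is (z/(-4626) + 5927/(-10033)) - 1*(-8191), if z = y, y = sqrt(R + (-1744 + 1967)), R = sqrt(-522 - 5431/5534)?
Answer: 82174376/10033 - sqrt(6829409788 + 5534*I*sqrt(16016386586))/25600284 ≈ 8190.4 - 0.00016531*I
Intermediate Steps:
R = I*sqrt(16016386586)/5534 (R = sqrt(-522 - 5431*1/5534) = sqrt(-522 - 5431/5534) = sqrt(-2894179/5534) = I*sqrt(16016386586)/5534 ≈ 22.869*I)
y = sqrt(223 + I*sqrt(16016386586)/5534) (y = sqrt(I*sqrt(16016386586)/5534 + (-1744 + 1967)) = sqrt(I*sqrt(16016386586)/5534 + 223) = sqrt(223 + I*sqrt(16016386586)/5534) ≈ 14.953 + 0.7647*I)
z = sqrt(6829409788 + 5534*I*sqrt(16016386586))/5534 ≈ 14.953 + 0.7647*I
(z/(-4626) + 5927/(-10033)) - 1*(-8191) = ((sqrt(6829409788 + 5534*I*sqrt(16016386586))/5534)/(-4626) + 5927/(-10033)) - 1*(-8191) = ((sqrt(6829409788 + 5534*I*sqrt(16016386586))/5534)*(-1/4626) + 5927*(-1/10033)) + 8191 = (-sqrt(6829409788 + 5534*I*sqrt(16016386586))/25600284 - 5927/10033) + 8191 = (-5927/10033 - sqrt(6829409788 + 5534*I*sqrt(16016386586))/25600284) + 8191 = 82174376/10033 - sqrt(6829409788 + 5534*I*sqrt(16016386586))/25600284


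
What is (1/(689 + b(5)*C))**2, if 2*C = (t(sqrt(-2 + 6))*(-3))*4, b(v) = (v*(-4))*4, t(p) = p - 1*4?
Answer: 1/73441 ≈ 1.3616e-5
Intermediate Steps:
t(p) = -4 + p (t(p) = p - 4 = -4 + p)
b(v) = -16*v (b(v) = -4*v*4 = -16*v)
C = 12 (C = (((-4 + sqrt(-2 + 6))*(-3))*4)/2 = (((-4 + sqrt(4))*(-3))*4)/2 = (((-4 + 2)*(-3))*4)/2 = (-2*(-3)*4)/2 = (6*4)/2 = (1/2)*24 = 12)
(1/(689 + b(5)*C))**2 = (1/(689 - 16*5*12))**2 = (1/(689 - 80*12))**2 = (1/(689 - 960))**2 = (1/(-271))**2 = (-1/271)**2 = 1/73441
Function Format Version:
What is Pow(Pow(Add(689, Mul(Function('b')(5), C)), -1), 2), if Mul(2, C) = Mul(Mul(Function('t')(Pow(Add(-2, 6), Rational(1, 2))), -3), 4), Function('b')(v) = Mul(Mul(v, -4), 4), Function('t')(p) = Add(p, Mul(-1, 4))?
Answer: Rational(1, 73441) ≈ 1.3616e-5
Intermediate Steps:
Function('t')(p) = Add(-4, p) (Function('t')(p) = Add(p, -4) = Add(-4, p))
Function('b')(v) = Mul(-16, v) (Function('b')(v) = Mul(Mul(-4, v), 4) = Mul(-16, v))
C = 12 (C = Mul(Rational(1, 2), Mul(Mul(Add(-4, Pow(Add(-2, 6), Rational(1, 2))), -3), 4)) = Mul(Rational(1, 2), Mul(Mul(Add(-4, Pow(4, Rational(1, 2))), -3), 4)) = Mul(Rational(1, 2), Mul(Mul(Add(-4, 2), -3), 4)) = Mul(Rational(1, 2), Mul(Mul(-2, -3), 4)) = Mul(Rational(1, 2), Mul(6, 4)) = Mul(Rational(1, 2), 24) = 12)
Pow(Pow(Add(689, Mul(Function('b')(5), C)), -1), 2) = Pow(Pow(Add(689, Mul(Mul(-16, 5), 12)), -1), 2) = Pow(Pow(Add(689, Mul(-80, 12)), -1), 2) = Pow(Pow(Add(689, -960), -1), 2) = Pow(Pow(-271, -1), 2) = Pow(Rational(-1, 271), 2) = Rational(1, 73441)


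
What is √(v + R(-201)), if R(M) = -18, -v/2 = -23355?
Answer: 6*√1297 ≈ 216.08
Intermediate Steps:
v = 46710 (v = -2*(-23355) = 46710)
√(v + R(-201)) = √(46710 - 18) = √46692 = 6*√1297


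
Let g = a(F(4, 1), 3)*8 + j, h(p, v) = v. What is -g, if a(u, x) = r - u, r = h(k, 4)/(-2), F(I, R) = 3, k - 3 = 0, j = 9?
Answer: 31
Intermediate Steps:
k = 3 (k = 3 + 0 = 3)
r = -2 (r = 4/(-2) = 4*(-1/2) = -2)
a(u, x) = -2 - u
g = -31 (g = (-2 - 1*3)*8 + 9 = (-2 - 3)*8 + 9 = -5*8 + 9 = -40 + 9 = -31)
-g = -1*(-31) = 31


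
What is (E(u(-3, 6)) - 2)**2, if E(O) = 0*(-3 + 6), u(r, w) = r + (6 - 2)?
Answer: 4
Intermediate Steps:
u(r, w) = 4 + r (u(r, w) = r + 4 = 4 + r)
E(O) = 0 (E(O) = 0*3 = 0)
(E(u(-3, 6)) - 2)**2 = (0 - 2)**2 = (-2)**2 = 4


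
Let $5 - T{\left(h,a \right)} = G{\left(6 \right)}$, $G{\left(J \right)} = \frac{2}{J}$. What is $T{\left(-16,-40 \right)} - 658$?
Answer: $- \frac{1960}{3} \approx -653.33$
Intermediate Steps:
$T{\left(h,a \right)} = \frac{14}{3}$ ($T{\left(h,a \right)} = 5 - \frac{2}{6} = 5 - 2 \cdot \frac{1}{6} = 5 - \frac{1}{3} = \frac{14}{3}$)
$T{\left(-16,-40 \right)} - 658 = \frac{14}{3} - 658 = - \frac{1960}{3}$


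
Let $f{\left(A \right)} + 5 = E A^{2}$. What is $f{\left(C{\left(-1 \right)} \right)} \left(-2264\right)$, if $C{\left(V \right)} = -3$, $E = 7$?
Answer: $-131312$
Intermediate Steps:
$f{\left(A \right)} = -5 + 7 A^{2}$
$f{\left(C{\left(-1 \right)} \right)} \left(-2264\right) = \left(-5 + 7 \left(-3\right)^{2}\right) \left(-2264\right) = \left(-5 + 7 \cdot 9\right) \left(-2264\right) = \left(-5 + 63\right) \left(-2264\right) = 58 \left(-2264\right) = -131312$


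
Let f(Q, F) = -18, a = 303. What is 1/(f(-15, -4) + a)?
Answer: 1/285 ≈ 0.0035088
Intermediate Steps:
1/(f(-15, -4) + a) = 1/(-18 + 303) = 1/285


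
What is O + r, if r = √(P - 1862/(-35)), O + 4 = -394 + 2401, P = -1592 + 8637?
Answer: 2003 + √177455/5 ≈ 2087.3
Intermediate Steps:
P = 7045
O = 2003 (O = -4 + (-394 + 2401) = -4 + 2007 = 2003)
r = √177455/5 (r = √(7045 - 1862/(-35)) = √(7045 - 1862*(-1/35)) = √(7045 + 266/5) = √(35491/5) = √177455/5 ≈ 84.251)
O + r = 2003 + √177455/5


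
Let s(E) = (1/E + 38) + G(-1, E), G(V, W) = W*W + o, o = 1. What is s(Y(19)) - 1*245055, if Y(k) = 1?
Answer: -245014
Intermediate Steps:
G(V, W) = 1 + W² (G(V, W) = W*W + 1 = W² + 1 = 1 + W²)
s(E) = 39 + 1/E + E² (s(E) = (1/E + 38) + (1 + E²) = (38 + 1/E) + (1 + E²) = 39 + 1/E + E²)
s(Y(19)) - 1*245055 = (39 + 1/1 + 1²) - 1*245055 = (39 + 1 + 1) - 245055 = 41 - 245055 = -245014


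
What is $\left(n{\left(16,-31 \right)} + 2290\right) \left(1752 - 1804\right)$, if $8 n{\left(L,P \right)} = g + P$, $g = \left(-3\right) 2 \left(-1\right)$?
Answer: $- \frac{237835}{2} \approx -1.1892 \cdot 10^{5}$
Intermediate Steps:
$g = 6$ ($g = \left(-6\right) \left(-1\right) = 6$)
$n{\left(L,P \right)} = \frac{3}{4} + \frac{P}{8}$ ($n{\left(L,P \right)} = \frac{6 + P}{8} = \frac{3}{4} + \frac{P}{8}$)
$\left(n{\left(16,-31 \right)} + 2290\right) \left(1752 - 1804\right) = \left(\left(\frac{3}{4} + \frac{1}{8} \left(-31\right)\right) + 2290\right) \left(1752 - 1804\right) = \left(\left(\frac{3}{4} - \frac{31}{8}\right) + 2290\right) \left(-52\right) = \left(- \frac{25}{8} + 2290\right) \left(-52\right) = \frac{18295}{8} \left(-52\right) = - \frac{237835}{2}$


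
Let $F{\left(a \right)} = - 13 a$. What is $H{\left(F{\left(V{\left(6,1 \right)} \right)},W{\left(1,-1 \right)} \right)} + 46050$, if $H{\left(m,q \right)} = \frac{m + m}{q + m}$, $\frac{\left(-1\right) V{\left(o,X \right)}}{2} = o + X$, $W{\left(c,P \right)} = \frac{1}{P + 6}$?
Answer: $\frac{41953370}{911} \approx 46052.0$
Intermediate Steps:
$W{\left(c,P \right)} = \frac{1}{6 + P}$
$V{\left(o,X \right)} = - 2 X - 2 o$ ($V{\left(o,X \right)} = - 2 \left(o + X\right) = - 2 \left(X + o\right) = - 2 X - 2 o$)
$H{\left(m,q \right)} = \frac{2 m}{m + q}$
$H{\left(F{\left(V{\left(6,1 \right)} \right)},W{\left(1,-1 \right)} \right)} + 46050 = \frac{2 \left(- 13 \left(\left(-2\right) 1 - 12\right)\right)}{- 13 \left(\left(-2\right) 1 - 12\right) + \frac{1}{6 - 1}} + 46050 = \frac{2 \left(- 13 \left(-2 - 12\right)\right)}{- 13 \left(-2 - 12\right) + \frac{1}{5}} + 46050 = \frac{2 \left(\left(-13\right) \left(-14\right)\right)}{\left(-13\right) \left(-14\right) + \frac{1}{5}} + 46050 = 2 \cdot 182 \frac{1}{182 + \frac{1}{5}} + 46050 = 2 \cdot 182 \frac{1}{\frac{911}{5}} + 46050 = 2 \cdot 182 \cdot \frac{5}{911} + 46050 = \frac{1820}{911} + 46050 = \frac{41953370}{911}$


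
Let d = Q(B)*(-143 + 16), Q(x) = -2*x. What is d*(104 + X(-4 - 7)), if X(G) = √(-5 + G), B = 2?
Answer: 52832 + 2032*I ≈ 52832.0 + 2032.0*I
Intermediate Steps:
d = 508 (d = (-2*2)*(-143 + 16) = -4*(-127) = 508)
d*(104 + X(-4 - 7)) = 508*(104 + √(-5 + (-4 - 7))) = 508*(104 + √(-5 - 11)) = 508*(104 + √(-16)) = 508*(104 + 4*I) = 52832 + 2032*I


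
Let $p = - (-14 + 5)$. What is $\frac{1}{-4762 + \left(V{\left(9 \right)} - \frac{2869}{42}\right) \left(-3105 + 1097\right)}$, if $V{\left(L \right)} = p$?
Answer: $\frac{21}{2400962} \approx 8.7465 \cdot 10^{-6}$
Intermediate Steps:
$p = 9$ ($p = \left(-1\right) \left(-9\right) = 9$)
$V{\left(L \right)} = 9$
$\frac{1}{-4762 + \left(V{\left(9 \right)} - \frac{2869}{42}\right) \left(-3105 + 1097\right)} = \frac{1}{-4762 + \left(9 - \frac{2869}{42}\right) \left(-3105 + 1097\right)} = \frac{1}{-4762 + \left(9 - \frac{2869}{42}\right) \left(-2008\right)} = \frac{1}{-4762 - - \frac{2500964}{21}} = \frac{1}{-4762 + \frac{2500964}{21}} = \frac{1}{\frac{2400962}{21}} = \frac{21}{2400962}$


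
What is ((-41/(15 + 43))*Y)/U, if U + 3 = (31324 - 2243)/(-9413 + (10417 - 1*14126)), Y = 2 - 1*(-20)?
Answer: 5918022/1984963 ≈ 2.9814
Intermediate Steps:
Y = 22 (Y = 2 + 20 = 22)
U = -68447/13122 (U = -3 + (31324 - 2243)/(-9413 + (10417 - 1*14126)) = -3 + 29081/(-9413 + (10417 - 14126)) = -3 + 29081/(-9413 - 3709) = -3 + 29081/(-13122) = -3 + 29081*(-1/13122) = -3 - 29081/13122 = -68447/13122 ≈ -5.2162)
((-41/(15 + 43))*Y)/U = (-41/(15 + 43)*22)/(-68447/13122) = (-41/58*22)*(-13122/68447) = (-41*1/58*22)*(-13122/68447) = -41/58*22*(-13122/68447) = -451/29*(-13122/68447) = 5918022/1984963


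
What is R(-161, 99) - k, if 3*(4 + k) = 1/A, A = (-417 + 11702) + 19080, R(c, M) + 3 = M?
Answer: 9109499/91095 ≈ 100.00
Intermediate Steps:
R(c, M) = -3 + M
A = 30365 (A = 11285 + 19080 = 30365)
k = -364379/91095 (k = -4 + (⅓)/30365 = -4 + (⅓)*(1/30365) = -4 + 1/91095 = -364379/91095 ≈ -4.0000)
R(-161, 99) - k = (-3 + 99) - 1*(-364379/91095) = 96 + 364379/91095 = 9109499/91095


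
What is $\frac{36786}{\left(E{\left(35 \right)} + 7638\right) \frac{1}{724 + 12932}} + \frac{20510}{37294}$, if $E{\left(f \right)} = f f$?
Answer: $\frac{9367404179617}{165268361} \approx 56680.0$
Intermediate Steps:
$E{\left(f \right)} = f^{2}$
$\frac{36786}{\left(E{\left(35 \right)} + 7638\right) \frac{1}{724 + 12932}} + \frac{20510}{37294} = \frac{36786}{\left(35^{2} + 7638\right) \frac{1}{724 + 12932}} + \frac{20510}{37294} = \frac{36786}{\left(1225 + 7638\right) \frac{1}{13656}} + 20510 \cdot \frac{1}{37294} = \frac{36786}{8863 \cdot \frac{1}{13656}} + \frac{10255}{18647} = \frac{36786}{\frac{8863}{13656}} + \frac{10255}{18647} = 36786 \cdot \frac{13656}{8863} + \frac{10255}{18647} = \frac{502349616}{8863} + \frac{10255}{18647} = \frac{9367404179617}{165268361}$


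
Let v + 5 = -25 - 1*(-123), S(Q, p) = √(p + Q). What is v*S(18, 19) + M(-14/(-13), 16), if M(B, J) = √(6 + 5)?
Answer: √11 + 93*√37 ≈ 569.01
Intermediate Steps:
S(Q, p) = √(Q + p)
M(B, J) = √11
v = 93 (v = -5 + (-25 - 1*(-123)) = -5 + (-25 + 123) = -5 + 98 = 93)
v*S(18, 19) + M(-14/(-13), 16) = 93*√(18 + 19) + √11 = 93*√37 + √11 = √11 + 93*√37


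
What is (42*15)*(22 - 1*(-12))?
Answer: 21420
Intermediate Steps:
(42*15)*(22 - 1*(-12)) = 630*(22 + 12) = 630*34 = 21420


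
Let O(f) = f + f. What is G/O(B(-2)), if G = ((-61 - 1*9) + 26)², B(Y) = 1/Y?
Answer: -1936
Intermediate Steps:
G = 1936 (G = ((-61 - 9) + 26)² = (-70 + 26)² = (-44)² = 1936)
O(f) = 2*f
G/O(B(-2)) = 1936/((2/(-2))) = 1936/((2*(-½))) = 1936/(-1) = 1936*(-1) = -1936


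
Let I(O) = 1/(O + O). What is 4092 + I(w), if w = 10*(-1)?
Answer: 81839/20 ≈ 4091.9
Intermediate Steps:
w = -10
I(O) = 1/(2*O)
4092 + I(w) = 4092 + (½)/(-10) = 4092 + (½)*(-⅒) = 4092 - 1/20 = 81839/20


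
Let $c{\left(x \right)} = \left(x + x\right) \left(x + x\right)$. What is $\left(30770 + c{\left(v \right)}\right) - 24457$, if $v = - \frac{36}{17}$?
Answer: $\frac{1829641}{289} \approx 6330.9$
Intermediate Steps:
$v = - \frac{36}{17}$ ($v = \left(-36\right) \frac{1}{17} = - \frac{36}{17} \approx -2.1176$)
$c{\left(x \right)} = 4 x^{2}$ ($c{\left(x \right)} = 2 x 2 x = 4 x^{2}$)
$\left(30770 + c{\left(v \right)}\right) - 24457 = \left(30770 + 4 \left(- \frac{36}{17}\right)^{2}\right) - 24457 = \left(30770 + 4 \cdot \frac{1296}{289}\right) - 24457 = \left(30770 + \frac{5184}{289}\right) - 24457 = \frac{8897714}{289} - 24457 = \frac{1829641}{289}$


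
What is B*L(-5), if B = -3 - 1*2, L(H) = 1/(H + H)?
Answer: ½ ≈ 0.50000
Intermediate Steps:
L(H) = 1/(2*H)
B = -5 (B = -3 - 2 = -5)
B*L(-5) = -5/(2*(-5)) = -5*(-1)/(2*5) = -5*(-⅒) = ½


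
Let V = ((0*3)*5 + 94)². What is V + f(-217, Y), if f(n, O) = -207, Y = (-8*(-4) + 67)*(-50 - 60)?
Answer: 8629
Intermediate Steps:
Y = -10890 (Y = (32 + 67)*(-110) = 99*(-110) = -10890)
V = 8836 (V = (0*5 + 94)² = (0 + 94)² = 94² = 8836)
V + f(-217, Y) = 8836 - 207 = 8629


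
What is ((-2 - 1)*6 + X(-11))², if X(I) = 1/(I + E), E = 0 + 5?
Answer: 11881/36 ≈ 330.03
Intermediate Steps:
E = 5
X(I) = 1/(5 + I) (X(I) = 1/(I + 5) = 1/(5 + I))
((-2 - 1)*6 + X(-11))² = ((-2 - 1)*6 + 1/(5 - 11))² = (-3*6 + 1/(-6))² = (-18 - ⅙)² = (-109/6)² = 11881/36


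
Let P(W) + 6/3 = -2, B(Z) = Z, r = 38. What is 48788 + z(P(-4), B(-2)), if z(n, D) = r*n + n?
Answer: 48632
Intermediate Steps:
P(W) = -4 (P(W) = -2 - 2 = -4)
z(n, D) = 39*n (z(n, D) = 38*n + n = 39*n)
48788 + z(P(-4), B(-2)) = 48788 + 39*(-4) = 48788 - 156 = 48632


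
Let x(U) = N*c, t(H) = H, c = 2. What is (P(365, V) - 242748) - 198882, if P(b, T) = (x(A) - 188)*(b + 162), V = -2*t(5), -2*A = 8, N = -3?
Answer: -543868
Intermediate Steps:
A = -4 (A = -½*8 = -4)
x(U) = -6 (x(U) = -3*2 = -6)
V = -10 (V = -2*5 = -10)
P(b, T) = -31428 - 194*b (P(b, T) = (-6 - 188)*(b + 162) = -194*(162 + b) = -31428 - 194*b)
(P(365, V) - 242748) - 198882 = ((-31428 - 194*365) - 242748) - 198882 = ((-31428 - 70810) - 242748) - 198882 = (-102238 - 242748) - 198882 = -344986 - 198882 = -543868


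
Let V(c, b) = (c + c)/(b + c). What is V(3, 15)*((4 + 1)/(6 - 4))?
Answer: ⅚ ≈ 0.83333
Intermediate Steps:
V(c, b) = 2*c/(b + c) (V(c, b) = (2*c)/(b + c) = 2*c/(b + c))
V(3, 15)*((4 + 1)/(6 - 4)) = (2*3/(15 + 3))*((4 + 1)/(6 - 4)) = (2*3/18)*(5/2) = (2*3*(1/18))*(5*(½)) = (⅓)*(5/2) = ⅚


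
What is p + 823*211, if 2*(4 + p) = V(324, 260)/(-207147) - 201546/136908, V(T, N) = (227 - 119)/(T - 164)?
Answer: 3647910306188953/21007467760 ≈ 1.7365e+5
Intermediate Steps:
V(T, N) = 108/(-164 + T)
p = -99492738327/21007467760 (p = -4 + ((108/(-164 + 324))/(-207147) - 201546/136908)/2 = -4 + ((108/160)*(-1/207147) - 201546*1/136908)/2 = -4 + ((108*(1/160))*(-1/207147) - 11197/7606)/2 = -4 + ((27/40)*(-1/207147) - 11197/7606)/2 = -4 + (-9/2761960 - 11197/7606)/2 = -4 + (½)*(-15462867287/10503733880) = -4 - 15462867287/21007467760 = -99492738327/21007467760 ≈ -4.7361)
p + 823*211 = -99492738327/21007467760 + 823*211 = -99492738327/21007467760 + 173653 = 3647910306188953/21007467760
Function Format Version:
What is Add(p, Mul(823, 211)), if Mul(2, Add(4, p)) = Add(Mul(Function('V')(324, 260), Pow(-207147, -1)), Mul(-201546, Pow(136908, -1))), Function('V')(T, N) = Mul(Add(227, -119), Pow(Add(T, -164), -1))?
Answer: Rational(3647910306188953, 21007467760) ≈ 1.7365e+5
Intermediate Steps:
Function('V')(T, N) = Mul(108, Pow(Add(-164, T), -1))
p = Rational(-99492738327, 21007467760) (p = Add(-4, Mul(Rational(1, 2), Add(Mul(Mul(108, Pow(Add(-164, 324), -1)), Pow(-207147, -1)), Mul(-201546, Pow(136908, -1))))) = Add(-4, Mul(Rational(1, 2), Add(Mul(Mul(108, Pow(160, -1)), Rational(-1, 207147)), Mul(-201546, Rational(1, 136908))))) = Add(-4, Mul(Rational(1, 2), Add(Mul(Mul(108, Rational(1, 160)), Rational(-1, 207147)), Rational(-11197, 7606)))) = Add(-4, Mul(Rational(1, 2), Add(Mul(Rational(27, 40), Rational(-1, 207147)), Rational(-11197, 7606)))) = Add(-4, Mul(Rational(1, 2), Add(Rational(-9, 2761960), Rational(-11197, 7606)))) = Add(-4, Mul(Rational(1, 2), Rational(-15462867287, 10503733880))) = Add(-4, Rational(-15462867287, 21007467760)) = Rational(-99492738327, 21007467760) ≈ -4.7361)
Add(p, Mul(823, 211)) = Add(Rational(-99492738327, 21007467760), Mul(823, 211)) = Add(Rational(-99492738327, 21007467760), 173653) = Rational(3647910306188953, 21007467760)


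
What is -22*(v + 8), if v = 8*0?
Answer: -176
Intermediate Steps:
v = 0
-22*(v + 8) = -22*(0 + 8) = -22*8 = -176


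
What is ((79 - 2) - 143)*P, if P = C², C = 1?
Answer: -66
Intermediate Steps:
P = 1 (P = 1² = 1)
((79 - 2) - 143)*P = ((79 - 2) - 143)*1 = (77 - 143)*1 = -66*1 = -66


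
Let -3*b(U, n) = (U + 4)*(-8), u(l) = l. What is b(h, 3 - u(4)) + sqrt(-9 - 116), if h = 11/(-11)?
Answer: 8 + 5*I*sqrt(5) ≈ 8.0 + 11.18*I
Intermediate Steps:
h = -1 (h = 11*(-1/11) = -1)
b(U, n) = 32/3 + 8*U/3 (b(U, n) = -(U + 4)*(-8)/3 = -(4 + U)*(-8)/3 = -(-32 - 8*U)/3 = 32/3 + 8*U/3)
b(h, 3 - u(4)) + sqrt(-9 - 116) = (32/3 + (8/3)*(-1)) + sqrt(-9 - 116) = (32/3 - 8/3) + sqrt(-125) = 8 + 5*I*sqrt(5)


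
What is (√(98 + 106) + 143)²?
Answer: 20653 + 572*√51 ≈ 24738.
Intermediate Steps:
(√(98 + 106) + 143)² = (√204 + 143)² = (2*√51 + 143)² = (143 + 2*√51)²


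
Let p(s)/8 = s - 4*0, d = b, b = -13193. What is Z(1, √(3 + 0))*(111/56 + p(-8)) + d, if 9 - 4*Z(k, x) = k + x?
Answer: -372877/28 + 3473*√3/224 ≈ -13290.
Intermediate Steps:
d = -13193
Z(k, x) = 9/4 - k/4 - x/4 (Z(k, x) = 9/4 - (k + x)/4 = 9/4 + (-k/4 - x/4) = 9/4 - k/4 - x/4)
p(s) = 8*s (p(s) = 8*(s - 4*0) = 8*(s + 0) = 8*s)
Z(1, √(3 + 0))*(111/56 + p(-8)) + d = (9/4 - ¼*1 - √(3 + 0)/4)*(111/56 + 8*(-8)) - 13193 = (9/4 - ¼ - √3/4)*(111*(1/56) - 64) - 13193 = (2 - √3/4)*(111/56 - 64) - 13193 = (2 - √3/4)*(-3473/56) - 13193 = (-3473/28 + 3473*√3/224) - 13193 = -372877/28 + 3473*√3/224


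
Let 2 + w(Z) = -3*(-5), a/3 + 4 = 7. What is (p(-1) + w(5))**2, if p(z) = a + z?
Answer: 441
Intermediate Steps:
a = 9 (a = -12 + 3*7 = -12 + 21 = 9)
p(z) = 9 + z
w(Z) = 13 (w(Z) = -2 - 3*(-5) = -2 + 15 = 13)
(p(-1) + w(5))**2 = ((9 - 1) + 13)**2 = (8 + 13)**2 = 21**2 = 441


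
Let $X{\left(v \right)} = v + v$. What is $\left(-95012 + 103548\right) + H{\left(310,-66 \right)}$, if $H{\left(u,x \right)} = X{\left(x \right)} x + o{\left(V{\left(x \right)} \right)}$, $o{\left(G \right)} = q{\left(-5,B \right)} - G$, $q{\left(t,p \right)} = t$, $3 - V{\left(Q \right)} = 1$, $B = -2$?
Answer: $17241$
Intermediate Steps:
$V{\left(Q \right)} = 2$ ($V{\left(Q \right)} = 3 - 1 = 2$)
$o{\left(G \right)} = -5 - G$
$X{\left(v \right)} = 2 v$
$H{\left(u,x \right)} = -7 + 2 x^{2}$ ($H{\left(u,x \right)} = 2 x x - 7 = 2 x^{2} - 7 = -7 + 2 x^{2}$)
$\left(-95012 + 103548\right) + H{\left(310,-66 \right)} = \left(-95012 + 103548\right) - \left(7 - 2 \left(-66\right)^{2}\right) = 8536 + \left(-7 + 2 \cdot 4356\right) = 8536 + \left(-7 + 8712\right) = 8536 + 8705 = 17241$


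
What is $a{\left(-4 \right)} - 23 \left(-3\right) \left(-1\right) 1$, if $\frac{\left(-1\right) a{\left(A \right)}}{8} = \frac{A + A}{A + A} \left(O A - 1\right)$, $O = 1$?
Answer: $-29$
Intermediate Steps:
$a{\left(A \right)} = 8 - 8 A$ ($a{\left(A \right)} = - 8 \frac{A + A}{A + A} \left(1 A - 1\right) = - 8 \frac{2 A}{2 A} \left(A - 1\right) = - 8 \cdot 2 A \frac{1}{2 A} \left(-1 + A\right) = - 8 \cdot 1 \left(-1 + A\right) = - 8 \left(-1 + A\right) = 8 - 8 A$)
$a{\left(-4 \right)} - 23 \left(-3\right) \left(-1\right) 1 = \left(8 - -32\right) - 23 \left(-3\right) \left(-1\right) 1 = \left(8 + 32\right) - 23 \cdot 3 \cdot 1 = 40 - 69 = -29$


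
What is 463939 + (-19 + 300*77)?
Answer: 487020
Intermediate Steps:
463939 + (-19 + 300*77) = 463939 + (-19 + 23100) = 463939 + 23081 = 487020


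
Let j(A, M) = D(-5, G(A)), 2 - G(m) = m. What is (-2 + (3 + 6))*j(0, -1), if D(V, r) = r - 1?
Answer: 7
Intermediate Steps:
G(m) = 2 - m
D(V, r) = -1 + r
j(A, M) = 1 - A (j(A, M) = -1 + (2 - A) = 1 - A)
(-2 + (3 + 6))*j(0, -1) = (-2 + (3 + 6))*(1 - 1*0) = (-2 + 9)*(1 + 0) = 7*1 = 7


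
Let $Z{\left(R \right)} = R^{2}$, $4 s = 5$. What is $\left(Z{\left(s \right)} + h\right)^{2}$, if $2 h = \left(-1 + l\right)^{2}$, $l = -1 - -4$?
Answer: $\frac{3249}{256} \approx 12.691$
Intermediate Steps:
$s = \frac{5}{4}$ ($s = \frac{1}{4} \cdot 5 = \frac{5}{4} \approx 1.25$)
$l = 3$ ($l = -1 + 4 = 3$)
$h = 2$ ($h = \frac{\left(-1 + 3\right)^{2}}{2} = \frac{2^{2}}{2} = \frac{1}{2} \cdot 4 = 2$)
$\left(Z{\left(s \right)} + h\right)^{2} = \left(\left(\frac{5}{4}\right)^{2} + 2\right)^{2} = \left(\frac{25}{16} + 2\right)^{2} = \left(\frac{57}{16}\right)^{2} = \frac{3249}{256}$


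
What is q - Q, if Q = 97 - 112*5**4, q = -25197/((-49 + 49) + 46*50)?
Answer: 160751703/2300 ≈ 69892.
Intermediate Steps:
q = -25197/2300 (q = -25197/(0 + 2300) = -25197/2300 ≈ -10.955)
Q = -69903 (Q = 97 - 112*625 = 97 - 70000 = -69903)
q - Q = -25197/2300 - 1*(-69903) = -25197/2300 + 69903 = 160751703/2300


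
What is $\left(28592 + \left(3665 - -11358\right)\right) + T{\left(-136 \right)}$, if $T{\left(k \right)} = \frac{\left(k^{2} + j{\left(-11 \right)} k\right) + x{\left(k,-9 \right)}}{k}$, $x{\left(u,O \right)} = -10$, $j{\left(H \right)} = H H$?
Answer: $\frac{2964805}{68} \approx 43600.0$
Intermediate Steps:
$j{\left(H \right)} = H^{2}$
$T{\left(k \right)} = \frac{-10 + k^{2} + 121 k}{k}$ ($T{\left(k \right)} = \frac{\left(k^{2} + \left(-11\right)^{2} k\right) - 10}{k} = \frac{\left(k^{2} + 121 k\right) - 10}{k} = \frac{-10 + k^{2} + 121 k}{k}$)
$\left(28592 + \left(3665 - -11358\right)\right) + T{\left(-136 \right)} = \left(28592 + \left(3665 - -11358\right)\right) - \left(15 - \frac{5}{68}\right) = \left(28592 + \left(3665 + 11358\right)\right) - \frac{1015}{68} = \left(28592 + 15023\right) + \left(121 - 136 + \frac{5}{68}\right) = 43615 - \frac{1015}{68} = \frac{2964805}{68}$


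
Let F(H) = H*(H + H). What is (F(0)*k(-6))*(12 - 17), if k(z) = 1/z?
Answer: 0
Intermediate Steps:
F(H) = 2*H² (F(H) = H*(2*H) = 2*H²)
(F(0)*k(-6))*(12 - 17) = ((2*0²)/(-6))*(12 - 17) = ((2*0)*(-⅙))*(-5) = (0*(-⅙))*(-5) = 0*(-5) = 0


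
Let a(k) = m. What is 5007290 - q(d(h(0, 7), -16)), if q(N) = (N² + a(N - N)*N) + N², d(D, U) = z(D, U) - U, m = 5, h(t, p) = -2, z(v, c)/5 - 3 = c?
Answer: 5002733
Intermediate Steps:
z(v, c) = 15 + 5*c
a(k) = 5
d(D, U) = 15 + 4*U (d(D, U) = (15 + 5*U) - U = 15 + 4*U)
q(N) = 2*N² + 5*N (q(N) = (N² + 5*N) + N² = 2*N² + 5*N)
5007290 - q(d(h(0, 7), -16)) = 5007290 - (15 + 4*(-16))*(5 + 2*(15 + 4*(-16))) = 5007290 - (15 - 64)*(5 + 2*(15 - 64)) = 5007290 - (-49)*(5 + 2*(-49)) = 5007290 - (-49)*(5 - 98) = 5007290 - (-49)*(-93) = 5007290 - 1*4557 = 5007290 - 4557 = 5002733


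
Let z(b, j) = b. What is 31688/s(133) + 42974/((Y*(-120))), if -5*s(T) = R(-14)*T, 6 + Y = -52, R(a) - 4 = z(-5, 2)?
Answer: 554228971/462840 ≈ 1197.5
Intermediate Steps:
R(a) = -1 (R(a) = 4 - 5 = -1)
Y = -58 (Y = -6 - 52 = -58)
s(T) = T/5 (s(T) = -(-1)*T/5 = T/5)
31688/s(133) + 42974/((Y*(-120))) = 31688/(((⅕)*133)) + 42974/((-58*(-120))) = 31688/(133/5) + 42974/6960 = 31688*(5/133) + 42974*(1/6960) = 158440/133 + 21487/3480 = 554228971/462840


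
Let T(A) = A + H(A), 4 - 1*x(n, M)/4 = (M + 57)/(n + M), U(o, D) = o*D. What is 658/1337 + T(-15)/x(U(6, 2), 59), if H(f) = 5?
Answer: -36221/64176 ≈ -0.56440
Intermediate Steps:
U(o, D) = D*o
x(n, M) = 16 - 4*(57 + M)/(M + n) (x(n, M) = 16 - 4*(M + 57)/(n + M) = 16 - 4*(57 + M)/(M + n))
T(A) = 5 + A (T(A) = A + 5 = 5 + A)
658/1337 + T(-15)/x(U(6, 2), 59) = 658/1337 + (5 - 15)/((4*(-57 + 3*59 + 4*(2*6))/(59 + 2*6))) = 658*(1/1337) - 10*(59 + 12)/(4*(-57 + 177 + 4*12)) = 94/191 - 10*71/(4*(-57 + 177 + 48)) = 94/191 - 10/(4*(1/71)*168) = 94/191 - 10/672/71 = 94/191 - 10*71/672 = 94/191 - 355/336 = -36221/64176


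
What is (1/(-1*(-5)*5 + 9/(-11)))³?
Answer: 1331/18821096 ≈ 7.0718e-5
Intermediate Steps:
(1/(-1*(-5)*5 + 9/(-11)))³ = (1/(5*5 + 9*(-1/11)))³ = (1/(25 - 9/11))³ = (1/(266/11))³ = (11/266)³ = 1331/18821096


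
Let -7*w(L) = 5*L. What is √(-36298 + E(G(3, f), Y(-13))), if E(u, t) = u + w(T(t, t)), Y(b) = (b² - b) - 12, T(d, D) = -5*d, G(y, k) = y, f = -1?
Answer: I*√1748705/7 ≈ 188.91*I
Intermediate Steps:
Y(b) = -12 + b² - b
w(L) = -5*L/7
E(u, t) = u + 25*t/7 (E(u, t) = u - (-25)*t/7 = u + 25*t/7)
√(-36298 + E(G(3, f), Y(-13))) = √(-36298 + (3 + 25*(-12 + (-13)² - 1*(-13))/7)) = √(-36298 + (3 + 25*(-12 + 169 + 13)/7)) = √(-36298 + (3 + (25/7)*170)) = √(-36298 + (3 + 4250/7)) = √(-36298 + 4271/7) = √(-249815/7) = I*√1748705/7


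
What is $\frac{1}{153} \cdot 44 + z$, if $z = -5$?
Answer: $- \frac{721}{153} \approx -4.7124$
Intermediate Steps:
$\frac{1}{153} \cdot 44 + z = \frac{1}{153} \cdot 44 - 5 = \frac{44}{153} - 5 = - \frac{721}{153}$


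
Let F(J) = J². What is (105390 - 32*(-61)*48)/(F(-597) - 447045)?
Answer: -33181/15106 ≈ -2.1965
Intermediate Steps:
(105390 - 32*(-61)*48)/(F(-597) - 447045) = (105390 - 32*(-61)*48)/((-597)² - 447045) = (105390 + 1952*48)/(356409 - 447045) = (105390 + 93696)/(-90636) = 199086*(-1/90636) = -33181/15106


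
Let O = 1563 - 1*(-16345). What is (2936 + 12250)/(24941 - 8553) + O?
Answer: 146745745/8194 ≈ 17909.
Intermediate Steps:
O = 17908 (O = 1563 + 16345 = 17908)
(2936 + 12250)/(24941 - 8553) + O = (2936 + 12250)/(24941 - 8553) + 17908 = 15186/16388 + 17908 = 15186*(1/16388) + 17908 = 7593/8194 + 17908 = 146745745/8194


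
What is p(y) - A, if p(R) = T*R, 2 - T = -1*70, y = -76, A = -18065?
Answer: 12593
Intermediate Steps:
T = 72 (T = 2 - (-1)*70 = 2 - 1*(-70) = 2 + 70 = 72)
p(R) = 72*R
p(y) - A = 72*(-76) - 1*(-18065) = -5472 + 18065 = 12593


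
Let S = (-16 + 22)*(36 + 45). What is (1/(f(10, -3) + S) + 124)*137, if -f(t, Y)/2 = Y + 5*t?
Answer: 6659433/392 ≈ 16988.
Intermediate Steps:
S = 486 (S = 6*81 = 486)
f(t, Y) = -10*t - 2*Y (f(t, Y) = -2*(Y + 5*t) = -10*t - 2*Y)
(1/(f(10, -3) + S) + 124)*137 = (1/((-10*10 - 2*(-3)) + 486) + 124)*137 = (1/((-100 + 6) + 486) + 124)*137 = (1/(-94 + 486) + 124)*137 = (1/392 + 124)*137 = (48609/392)*137 = 6659433/392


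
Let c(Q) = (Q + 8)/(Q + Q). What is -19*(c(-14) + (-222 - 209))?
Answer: 114589/14 ≈ 8184.9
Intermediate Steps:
c(Q) = (8 + Q)/(2*Q) (c(Q) = (8 + Q)/((2*Q)) = (8 + Q)*(1/(2*Q)) = (8 + Q)/(2*Q))
-19*(c(-14) + (-222 - 209)) = -19*((½)*(8 - 14)/(-14) + (-222 - 209)) = -19*((½)*(-1/14)*(-6) - 431) = -19*(3/14 - 431) = -19*(-6031/14) = 114589/14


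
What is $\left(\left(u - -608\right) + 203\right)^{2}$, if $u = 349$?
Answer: $1345600$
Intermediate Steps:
$\left(\left(u - -608\right) + 203\right)^{2} = \left(\left(349 - -608\right) + 203\right)^{2} = \left(\left(349 + 608\right) + 203\right)^{2} = \left(957 + 203\right)^{2} = 1160^{2} = 1345600$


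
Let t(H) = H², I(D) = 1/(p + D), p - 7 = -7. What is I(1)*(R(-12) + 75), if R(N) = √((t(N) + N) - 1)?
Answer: 75 + √131 ≈ 86.446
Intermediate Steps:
p = 0 (p = 7 - 7 = 0)
I(D) = 1/D (I(D) = 1/(0 + D) = 1/D)
R(N) = √(-1 + N + N²) (R(N) = √((N² + N) - 1) = √((N + N²) - 1) = √(-1 + N + N²))
I(1)*(R(-12) + 75) = (√(-1 - 12 + (-12)²) + 75)/1 = 1*(√(-1 - 12 + 144) + 75) = 1*(√131 + 75) = 1*(75 + √131) = 75 + √131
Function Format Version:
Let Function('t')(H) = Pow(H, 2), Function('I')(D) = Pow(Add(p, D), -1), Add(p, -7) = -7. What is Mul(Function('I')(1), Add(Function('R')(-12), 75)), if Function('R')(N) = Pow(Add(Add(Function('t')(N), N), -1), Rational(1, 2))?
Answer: Add(75, Pow(131, Rational(1, 2))) ≈ 86.446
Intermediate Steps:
p = 0 (p = Add(7, -7) = 0)
Function('I')(D) = Pow(D, -1) (Function('I')(D) = Pow(Add(0, D), -1) = Pow(D, -1))
Function('R')(N) = Pow(Add(-1, N, Pow(N, 2)), Rational(1, 2)) (Function('R')(N) = Pow(Add(Add(Pow(N, 2), N), -1), Rational(1, 2)) = Pow(Add(Add(N, Pow(N, 2)), -1), Rational(1, 2)) = Pow(Add(-1, N, Pow(N, 2)), Rational(1, 2)))
Mul(Function('I')(1), Add(Function('R')(-12), 75)) = Mul(Pow(1, -1), Add(Pow(Add(-1, -12, Pow(-12, 2)), Rational(1, 2)), 75)) = Mul(1, Add(Pow(Add(-1, -12, 144), Rational(1, 2)), 75)) = Mul(1, Add(Pow(131, Rational(1, 2)), 75)) = Mul(1, Add(75, Pow(131, Rational(1, 2)))) = Add(75, Pow(131, Rational(1, 2)))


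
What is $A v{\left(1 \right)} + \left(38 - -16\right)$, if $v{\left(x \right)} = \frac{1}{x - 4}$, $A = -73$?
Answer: $\frac{235}{3} \approx 78.333$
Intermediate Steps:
$v{\left(x \right)} = \frac{1}{-4 + x}$
$A v{\left(1 \right)} + \left(38 - -16\right) = - \frac{73}{-4 + 1} + \left(38 - -16\right) = - \frac{73}{-3} + \left(38 + 16\right) = \left(-73\right) \left(- \frac{1}{3}\right) + 54 = \frac{73}{3} + 54 = \frac{235}{3}$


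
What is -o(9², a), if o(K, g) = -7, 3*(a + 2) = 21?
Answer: 7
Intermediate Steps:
a = 5 (a = -2 + (⅓)*21 = -2 + 7 = 5)
-o(9², a) = -1*(-7) = 7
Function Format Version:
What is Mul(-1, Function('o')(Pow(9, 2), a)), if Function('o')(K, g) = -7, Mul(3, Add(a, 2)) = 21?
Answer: 7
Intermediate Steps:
a = 5 (a = Add(-2, Mul(Rational(1, 3), 21)) = Add(-2, 7) = 5)
Mul(-1, Function('o')(Pow(9, 2), a)) = Mul(-1, -7) = 7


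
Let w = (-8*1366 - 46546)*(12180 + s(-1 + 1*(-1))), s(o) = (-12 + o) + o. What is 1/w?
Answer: -1/699113736 ≈ -1.4304e-9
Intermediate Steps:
s(o) = -12 + 2*o
w = -699113736 (w = (-8*1366 - 46546)*(12180 + (-12 + 2*(-1 + 1*(-1)))) = (-10928 - 46546)*(12180 + (-12 + 2*(-1 - 1))) = -57474*(12180 + (-12 + 2*(-2))) = -57474*(12180 + (-12 - 4)) = -57474*(12180 - 16) = -57474*12164 = -699113736)
1/w = 1/(-699113736) = -1/699113736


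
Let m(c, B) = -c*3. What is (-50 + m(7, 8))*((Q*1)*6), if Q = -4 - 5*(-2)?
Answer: -2556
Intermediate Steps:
Q = 6 (Q = -4 + 10 = 6)
m(c, B) = -3*c
(-50 + m(7, 8))*((Q*1)*6) = (-50 - 3*7)*((6*1)*6) = (-50 - 21)*(6*6) = -71*36 = -2556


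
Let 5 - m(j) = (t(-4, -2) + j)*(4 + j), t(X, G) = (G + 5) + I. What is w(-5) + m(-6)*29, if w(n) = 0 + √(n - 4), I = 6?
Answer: 319 + 3*I ≈ 319.0 + 3.0*I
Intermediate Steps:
t(X, G) = 11 + G (t(X, G) = (G + 5) + 6 = (5 + G) + 6 = 11 + G)
w(n) = √(-4 + n) (w(n) = 0 + √(-4 + n) = √(-4 + n))
m(j) = 5 - (4 + j)*(9 + j) (m(j) = 5 - ((11 - 2) + j)*(4 + j) = 5 - (9 + j)*(4 + j) = 5 - (4 + j)*(9 + j))
w(-5) + m(-6)*29 = √(-4 - 5) + (-31 - 1*(-6)² - 13*(-6))*29 = √(-9) + (-31 - 1*36 + 78)*29 = 3*I + (-31 - 36 + 78)*29 = 3*I + 11*29 = 3*I + 319 = 319 + 3*I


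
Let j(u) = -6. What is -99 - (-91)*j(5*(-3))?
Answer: -645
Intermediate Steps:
-99 - (-91)*j(5*(-3)) = -99 - (-91)*(-6) = -99 - 91*6 = -99 - 546 = -645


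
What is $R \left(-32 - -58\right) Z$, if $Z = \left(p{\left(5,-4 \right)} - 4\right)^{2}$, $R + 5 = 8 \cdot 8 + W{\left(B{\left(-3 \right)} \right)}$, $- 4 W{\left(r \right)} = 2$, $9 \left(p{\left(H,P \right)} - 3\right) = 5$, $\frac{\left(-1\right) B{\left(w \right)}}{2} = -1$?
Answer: $\frac{2704}{9} \approx 300.44$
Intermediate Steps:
$B{\left(w \right)} = 2$ ($B{\left(w \right)} = \left(-2\right) \left(-1\right) = 2$)
$p{\left(H,P \right)} = \frac{32}{9}$ ($p{\left(H,P \right)} = 3 + \frac{1}{9} \cdot 5 = 3 + \frac{5}{9} = \frac{32}{9}$)
$W{\left(r \right)} = - \frac{1}{2}$ ($W{\left(r \right)} = \left(- \frac{1}{4}\right) 2 = - \frac{1}{2}$)
$R = \frac{117}{2}$ ($R = -5 + \left(8 \cdot 8 - \frac{1}{2}\right) = -5 + \left(64 - \frac{1}{2}\right) = -5 + \frac{127}{2} = \frac{117}{2} \approx 58.5$)
$Z = \frac{16}{81}$ ($Z = \left(\frac{32}{9} - 4\right)^{2} = \left(- \frac{4}{9}\right)^{2} = \frac{16}{81} \approx 0.19753$)
$R \left(-32 - -58\right) Z = \frac{117 \left(-32 - -58\right)}{2} \cdot \frac{16}{81} = \frac{117 \left(-32 + 58\right)}{2} \cdot \frac{16}{81} = \frac{117}{2} \cdot 26 \cdot \frac{16}{81} = 1521 \cdot \frac{16}{81} = \frac{2704}{9}$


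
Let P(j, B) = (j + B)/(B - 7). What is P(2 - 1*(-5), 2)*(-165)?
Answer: 297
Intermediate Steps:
P(j, B) = (B + j)/(-7 + B)
P(2 - 1*(-5), 2)*(-165) = ((2 + (2 - 1*(-5)))/(-7 + 2))*(-165) = ((2 + (2 + 5))/(-5))*(-165) = -(2 + 7)/5*(-165) = -⅕*9*(-165) = -9/5*(-165) = 297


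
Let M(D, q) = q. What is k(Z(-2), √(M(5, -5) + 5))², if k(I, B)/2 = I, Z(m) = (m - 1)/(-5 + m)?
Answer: 36/49 ≈ 0.73469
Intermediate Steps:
Z(m) = (-1 + m)/(-5 + m)
k(I, B) = 2*I
k(Z(-2), √(M(5, -5) + 5))² = (2*((-1 - 2)/(-5 - 2)))² = (2*(-3/(-7)))² = (2*(-⅐*(-3)))² = (2*(3/7))² = (6/7)² = 36/49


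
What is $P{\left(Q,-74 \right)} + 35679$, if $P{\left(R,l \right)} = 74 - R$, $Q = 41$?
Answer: $35712$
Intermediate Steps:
$P{\left(Q,-74 \right)} + 35679 = \left(74 - 41\right) + 35679 = 33 + 35679 = 35712$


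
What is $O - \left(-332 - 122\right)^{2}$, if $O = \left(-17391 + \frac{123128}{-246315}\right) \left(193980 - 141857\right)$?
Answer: $- \frac{223334614535579}{246315} \approx -9.067 \cdot 10^{8}$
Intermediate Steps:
$O = - \frac{223283845073039}{246315}$ ($O = \left(-17391 + 123128 \left(- \frac{1}{246315}\right)\right) 52123 = \left(-17391 - \frac{123128}{246315}\right) 52123 = \left(- \frac{4283787293}{246315}\right) 52123 = - \frac{223283845073039}{246315} \approx -9.065 \cdot 10^{8}$)
$O - \left(-332 - 122\right)^{2} = - \frac{223283845073039}{246315} - \left(-332 - 122\right)^{2} = - \frac{223283845073039}{246315} - \left(-454\right)^{2} = - \frac{223283845073039}{246315} - 206116 = - \frac{223334614535579}{246315}$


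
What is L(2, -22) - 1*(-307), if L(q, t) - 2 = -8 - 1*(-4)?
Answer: 305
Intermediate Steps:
L(q, t) = -2 (L(q, t) = 2 + (-8 - 1*(-4)) = 2 + (-8 + 4) = 2 - 4 = -2)
L(2, -22) - 1*(-307) = -2 - 1*(-307) = -2 + 307 = 305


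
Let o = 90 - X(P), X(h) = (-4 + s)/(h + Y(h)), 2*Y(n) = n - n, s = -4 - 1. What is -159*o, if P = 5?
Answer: -72981/5 ≈ -14596.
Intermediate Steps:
s = -5
Y(n) = 0 (Y(n) = (n - n)/2 = (1/2)*0 = 0)
X(h) = -9/h (X(h) = (-4 - 5)/(h + 0) = -9/h)
o = 459/5 (o = 90 - (-9)/5 = 90 - 1*(-9/5) = 90 + 9/5 = 459/5 ≈ 91.800)
-159*o = -159*459/5 = -72981/5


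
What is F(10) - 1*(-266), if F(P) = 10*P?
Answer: 366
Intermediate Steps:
F(10) - 1*(-266) = 10*10 - 1*(-266) = 100 + 266 = 366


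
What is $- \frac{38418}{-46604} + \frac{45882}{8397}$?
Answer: $\frac{136715593}{21740766} \approx 6.2884$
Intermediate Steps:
$- \frac{38418}{-46604} + \frac{45882}{8397} = \left(-38418\right) \left(- \frac{1}{46604}\right) + 45882 \cdot \frac{1}{8397} = \frac{19209}{23302} + \frac{5098}{933} = \frac{136715593}{21740766}$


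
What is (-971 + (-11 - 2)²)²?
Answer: 643204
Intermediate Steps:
(-971 + (-11 - 2)²)² = (-971 + (-13)²)² = (-971 + 169)² = (-802)² = 643204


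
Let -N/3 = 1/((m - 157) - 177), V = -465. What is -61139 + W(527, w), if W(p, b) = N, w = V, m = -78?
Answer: -25189265/412 ≈ -61139.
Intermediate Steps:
w = -465
N = 3/412 (N = -3/((-78 - 157) - 177) = -3/(-235 - 177) = -3/(-412) = -3*(-1/412) = 3/412 ≈ 0.0072816)
W(p, b) = 3/412
-61139 + W(527, w) = -61139 + 3/412 = -25189265/412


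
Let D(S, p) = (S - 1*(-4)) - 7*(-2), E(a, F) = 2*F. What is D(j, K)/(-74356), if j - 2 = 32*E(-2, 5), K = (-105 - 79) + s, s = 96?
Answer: -85/18589 ≈ -0.0045726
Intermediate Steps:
K = -88 (K = (-105 - 79) + 96 = -184 + 96 = -88)
j = 322 (j = 2 + 32*(2*5) = 2 + 32*10 = 2 + 320 = 322)
D(S, p) = 18 + S (D(S, p) = (S + 4) + 14 = (4 + S) + 14 = 18 + S)
D(j, K)/(-74356) = (18 + 322)/(-74356) = 340*(-1/74356) = -85/18589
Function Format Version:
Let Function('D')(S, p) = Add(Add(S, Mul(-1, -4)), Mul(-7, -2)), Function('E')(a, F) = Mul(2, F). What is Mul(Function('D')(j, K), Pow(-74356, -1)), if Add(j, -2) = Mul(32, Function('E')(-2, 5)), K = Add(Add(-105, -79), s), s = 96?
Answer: Rational(-85, 18589) ≈ -0.0045726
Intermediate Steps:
K = -88 (K = Add(Add(-105, -79), 96) = Add(-184, 96) = -88)
j = 322 (j = Add(2, Mul(32, Mul(2, 5))) = Add(2, Mul(32, 10)) = Add(2, 320) = 322)
Function('D')(S, p) = Add(18, S) (Function('D')(S, p) = Add(Add(S, 4), 14) = Add(Add(4, S), 14) = Add(18, S))
Mul(Function('D')(j, K), Pow(-74356, -1)) = Mul(Add(18, 322), Pow(-74356, -1)) = Mul(340, Rational(-1, 74356)) = Rational(-85, 18589)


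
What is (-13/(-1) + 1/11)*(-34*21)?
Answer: -102816/11 ≈ -9346.9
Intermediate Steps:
(-13/(-1) + 1/11)*(-34*21) = (-13*(-1) + 1*(1/11))*(-714) = (13 + 1/11)*(-714) = (144/11)*(-714) = -102816/11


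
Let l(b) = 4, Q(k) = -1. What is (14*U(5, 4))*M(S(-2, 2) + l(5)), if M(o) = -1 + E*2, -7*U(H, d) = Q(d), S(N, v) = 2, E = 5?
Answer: 18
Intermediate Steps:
U(H, d) = ⅐ (U(H, d) = -⅐*(-1) = ⅐)
M(o) = 9 (M(o) = -1 + 5*2 = -1 + 10 = 9)
(14*U(5, 4))*M(S(-2, 2) + l(5)) = (14*(⅐))*9 = 2*9 = 18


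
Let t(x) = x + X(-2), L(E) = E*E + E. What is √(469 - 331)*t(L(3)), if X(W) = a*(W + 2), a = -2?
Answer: 12*√138 ≈ 140.97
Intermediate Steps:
X(W) = -4 - 2*W (X(W) = -2*(W + 2) = -2*(2 + W) = -4 - 2*W)
L(E) = E + E² (L(E) = E² + E = E + E²)
t(x) = x (t(x) = x + (-4 - 2*(-2)) = x + (-4 + 4) = x + 0 = x)
√(469 - 331)*t(L(3)) = √(469 - 331)*(3*(1 + 3)) = √138*(3*4) = √138*12 = 12*√138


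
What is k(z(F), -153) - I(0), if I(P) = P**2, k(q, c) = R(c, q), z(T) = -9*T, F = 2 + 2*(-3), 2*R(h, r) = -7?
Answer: -7/2 ≈ -3.5000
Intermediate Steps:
R(h, r) = -7/2 (R(h, r) = (1/2)*(-7) = -7/2)
F = -4 (F = 2 - 6 = -4)
k(q, c) = -7/2
k(z(F), -153) - I(0) = -7/2 - 1*0**2 = -7/2 - 1*0 = -7/2 + 0 = -7/2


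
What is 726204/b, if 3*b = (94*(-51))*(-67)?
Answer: 363102/53533 ≈ 6.7828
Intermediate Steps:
b = 107066 (b = ((94*(-51))*(-67))/3 = (-4794*(-67))/3 = (⅓)*321198 = 107066)
726204/b = 726204/107066 = 726204*(1/107066) = 363102/53533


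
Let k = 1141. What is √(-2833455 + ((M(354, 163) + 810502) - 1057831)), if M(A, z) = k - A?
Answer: I*√3079997 ≈ 1755.0*I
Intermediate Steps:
M(A, z) = 1141 - A
√(-2833455 + ((M(354, 163) + 810502) - 1057831)) = √(-2833455 + (((1141 - 1*354) + 810502) - 1057831)) = √(-2833455 + (((1141 - 354) + 810502) - 1057831)) = √(-2833455 + ((787 + 810502) - 1057831)) = √(-2833455 + (811289 - 1057831)) = √(-2833455 - 246542) = √(-3079997) = I*√3079997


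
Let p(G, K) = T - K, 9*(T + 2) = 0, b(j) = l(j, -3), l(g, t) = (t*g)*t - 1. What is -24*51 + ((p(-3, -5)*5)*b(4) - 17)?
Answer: -716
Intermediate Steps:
l(g, t) = -1 + g*t**2 (l(g, t) = (g*t)*t - 1 = g*t**2 - 1 = -1 + g*t**2)
b(j) = -1 + 9*j (b(j) = -1 + j*(-3)**2 = -1 + j*9 = -1 + 9*j)
T = -2 (T = -2 + (1/9)*0 = -2 + 0 = -2)
p(G, K) = -2 - K
-24*51 + ((p(-3, -5)*5)*b(4) - 17) = -24*51 + (((-2 - 1*(-5))*5)*(-1 + 9*4) - 17) = -1224 + (((-2 + 5)*5)*(-1 + 36) - 17) = -1224 + ((3*5)*35 - 17) = -1224 + (15*35 - 17) = -1224 + (525 - 17) = -1224 + 508 = -716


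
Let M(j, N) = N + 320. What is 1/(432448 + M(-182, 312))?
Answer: 1/433080 ≈ 2.3090e-6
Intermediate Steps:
M(j, N) = 320 + N
1/(432448 + M(-182, 312)) = 1/(432448 + (320 + 312)) = 1/(432448 + 632) = 1/433080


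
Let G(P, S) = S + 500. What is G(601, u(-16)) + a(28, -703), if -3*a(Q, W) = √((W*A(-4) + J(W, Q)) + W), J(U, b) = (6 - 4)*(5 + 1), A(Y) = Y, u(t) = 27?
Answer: 527 - √2121/3 ≈ 511.65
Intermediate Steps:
J(U, b) = 12 (J(U, b) = 2*6 = 12)
G(P, S) = 500 + S
a(Q, W) = -√(12 - 3*W)/3 (a(Q, W) = -√((W*(-4) + 12) + W)/3 = -√((-4*W + 12) + W)/3 = -√((12 - 4*W) + W)/3 = -√(12 - 3*W)/3)
G(601, u(-16)) + a(28, -703) = (500 + 27) - √(12 - 3*(-703))/3 = 527 - √(12 + 2109)/3 = 527 - √2121/3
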